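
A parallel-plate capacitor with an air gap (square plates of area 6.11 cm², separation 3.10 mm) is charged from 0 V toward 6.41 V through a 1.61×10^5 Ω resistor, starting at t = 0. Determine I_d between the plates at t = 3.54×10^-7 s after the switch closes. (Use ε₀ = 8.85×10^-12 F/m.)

1.13×10^-5 A

C = ε₀A/d = (8.85×10^-12)(6.11×10^-4)/(3.10×10^-3) = 1.744×10^-12 F and τ = RC = 2.808×10^-7 s. I_d in the gap equals the RC charging current.
I_d(t) = (V₀/R) e^(−t/τ) = 3.981×10^-5 · e^(−1.261) = 1.13×10^-5 A.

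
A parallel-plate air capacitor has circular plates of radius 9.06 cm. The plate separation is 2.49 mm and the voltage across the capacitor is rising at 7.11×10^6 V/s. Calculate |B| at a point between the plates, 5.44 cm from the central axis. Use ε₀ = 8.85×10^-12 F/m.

With E = V/d, dE/dt = 2.855×10^9 V/(m·s) and πR² = 0.02579 m², giving I_d = ε₀ πR² dE/dt = 6.516×10^-4 A.
∮B·dl = μ₀ I_d,enc with I_d,enc = I_d r²/R² = 2.349×10^-4 A; so B = μ₀ I_d,enc/(2πr) = 8.64×10^-10 T.

8.64×10^-10 T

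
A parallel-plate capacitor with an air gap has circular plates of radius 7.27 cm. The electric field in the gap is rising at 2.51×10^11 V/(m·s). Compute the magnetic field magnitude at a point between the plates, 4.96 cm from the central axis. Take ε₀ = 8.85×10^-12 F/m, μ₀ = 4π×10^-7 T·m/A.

6.92×10^-8 T

Total displacement current: I_d = ε₀(πR²)(dE/dt) = (8.85×10^-12)(0.01660)(2.51×10^11) = 0.03687 A.
An Ampèrian loop of radius r encloses a fraction (r/R)² of I_d. Then B·2πr = μ₀ I_d (r/R)², giving B = μ₀ I_d r/(2πR²) = 6.92×10^-8 T.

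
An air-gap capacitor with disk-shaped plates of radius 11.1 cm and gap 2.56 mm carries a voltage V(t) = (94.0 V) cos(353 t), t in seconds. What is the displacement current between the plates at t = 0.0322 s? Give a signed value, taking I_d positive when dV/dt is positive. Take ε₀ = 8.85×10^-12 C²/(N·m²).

4.14×10^-6 A

C = ε₀A/d = (8.85×10^-12)(0.03871)/(2.56×10^-3) = 1.338×10^-10 F. dV/dt = V₀ω·−sin(ωt); at ωt = 11.3666 rad this factor is 0.9320.
I_d = C dV/dt = (1.338×10^-10)(94.0)(353)(0.9320) = 4.14×10^-6 A.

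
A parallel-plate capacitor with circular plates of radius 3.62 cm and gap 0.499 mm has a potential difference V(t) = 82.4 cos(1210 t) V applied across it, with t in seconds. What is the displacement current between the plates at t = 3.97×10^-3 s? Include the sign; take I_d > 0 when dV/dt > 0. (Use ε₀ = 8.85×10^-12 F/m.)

7.25×10^-6 A

C = ε₀A/d = (8.85×10^-12)(4.117×10^-3)/(4.99×10^-4) = 7.302×10^-11 F. dV/dt = V₀ω·−sin(ωt); at ωt = 4.8037 rad this factor is 0.9958.
I_d = C dV/dt = (7.302×10^-11)(82.4)(1210)(0.9958) = 7.25×10^-6 A.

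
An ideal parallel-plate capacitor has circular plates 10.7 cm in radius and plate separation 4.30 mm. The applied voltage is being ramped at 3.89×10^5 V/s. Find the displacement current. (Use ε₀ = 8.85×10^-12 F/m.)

2.88×10^-5 A

The displacement current equals the charging current C dV/dt. With C = ε₀A/d = (8.85×10^-12)(0.03597)/(4.30×10^-3) = 7.403×10^-11 F, I_d = (7.403×10^-11)(3.89×10^5) = 2.88×10^-5 A.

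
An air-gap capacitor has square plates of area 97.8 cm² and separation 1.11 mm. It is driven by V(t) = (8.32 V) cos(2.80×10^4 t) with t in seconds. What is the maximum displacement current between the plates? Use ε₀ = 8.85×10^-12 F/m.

The displacement current equals the conduction current C dV/dt, which peaks at C V₀ ω.
With C = ε₀A/d = (8.85×10^-12)(9.78×10^-3)/(1.11×10^-3) = 7.798×10^-11 F and ω = 2.80×10^4 rad/s, I_d,max = (7.798×10^-11)(8.32)(2.80×10^4) = 1.82×10^-5 A.

1.82×10^-5 A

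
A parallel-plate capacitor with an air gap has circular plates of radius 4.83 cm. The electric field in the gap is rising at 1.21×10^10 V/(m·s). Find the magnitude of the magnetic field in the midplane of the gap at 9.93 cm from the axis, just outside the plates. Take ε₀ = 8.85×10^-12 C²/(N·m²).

Total displacement current: I_d = ε₀(πR²)(dE/dt) = (8.85×10^-12)(7.329×10^-3)(1.21×10^10) = 7.848×10^-4 A.
For r ≥ R the full I_d is enclosed: B = μ₀ I_d/(2πr) = (4π×10^-7)(7.848×10^-4)/(2π·0.0993) = 1.58×10^-9 T.

1.58×10^-9 T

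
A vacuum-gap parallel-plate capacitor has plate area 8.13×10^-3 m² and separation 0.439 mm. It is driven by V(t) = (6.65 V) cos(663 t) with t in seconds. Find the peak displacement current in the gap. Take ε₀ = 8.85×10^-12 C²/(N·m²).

The displacement current equals the conduction current C dV/dt, which peaks at C V₀ ω.
With C = ε₀A/d = (8.85×10^-12)(8.13×10^-3)/(4.39×10^-4) = 1.639×10^-10 F and ω = 663 rad/s, I_d,max = (1.639×10^-10)(6.65)(663) = 7.23×10^-7 A.

7.23×10^-7 A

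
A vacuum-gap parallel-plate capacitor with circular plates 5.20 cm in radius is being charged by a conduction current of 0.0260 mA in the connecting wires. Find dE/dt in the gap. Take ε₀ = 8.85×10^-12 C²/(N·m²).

3.46×10^8 V/(m·s)

By continuity, I_d in the gap equals the 0.0260 mA flowing in the wire.
Inverting I_d = ε₀ A dE/dt gives dE/dt = 2.60×10^-5 / (8.85×10^-12 · 8.495×10^-3) = 3.46×10^8 V/(m·s).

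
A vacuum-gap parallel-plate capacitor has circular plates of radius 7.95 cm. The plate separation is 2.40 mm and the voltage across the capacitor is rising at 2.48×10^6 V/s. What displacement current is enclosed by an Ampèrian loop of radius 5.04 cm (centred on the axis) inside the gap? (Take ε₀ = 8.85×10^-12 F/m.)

7.30×10^-5 A

I_d = C dV/dt with C = ε₀πR²/d = 7.323×10^-11 F, so I_d = (7.323×10^-11)(2.48×10^6) = 1.816×10^-4 A.
Through an area πr² the displacement current is I_d·(πr²/πR²) = I_d (r/R)² = 7.30×10^-5 A.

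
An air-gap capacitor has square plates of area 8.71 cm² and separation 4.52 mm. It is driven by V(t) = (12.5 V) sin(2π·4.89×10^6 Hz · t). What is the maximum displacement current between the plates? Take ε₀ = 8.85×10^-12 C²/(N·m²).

C = ε₀A/d = (8.85×10^-12)(8.71×10^-4)/(4.52×10^-3) = 1.705×10^-12 F; ω = 2πf = 3.072×10^7 rad/s.
I_d = C dV/dt, so |I_d|_max = C V₀ ω = (1.705×10^-12)(12.5)(3.072×10^7) = 6.55×10^-4 A.

6.55×10^-4 A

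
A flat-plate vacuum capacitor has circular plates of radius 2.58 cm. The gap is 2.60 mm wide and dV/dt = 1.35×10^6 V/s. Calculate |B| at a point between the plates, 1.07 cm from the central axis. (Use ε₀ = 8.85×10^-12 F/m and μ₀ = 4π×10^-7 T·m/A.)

3.09×10^-11 T

With E = V/d, dE/dt = 5.192×10^8 V/(m·s) and πR² = 2.091×10^-3 m², giving I_d = ε₀ πR² dE/dt = 9.608×10^-6 A.
An Ampèrian loop of radius r encloses a fraction (r/R)² of I_d. Then B·2πr = μ₀ I_d (r/R)², giving B = μ₀ I_d r/(2πR²) = 3.09×10^-11 T.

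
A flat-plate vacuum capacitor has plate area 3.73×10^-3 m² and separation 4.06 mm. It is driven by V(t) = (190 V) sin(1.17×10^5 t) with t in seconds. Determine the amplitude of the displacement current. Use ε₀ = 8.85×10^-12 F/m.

C = ε₀A/d = (8.85×10^-12)(3.73×10^-3)/(4.06×10^-3) = 8.131×10^-12 F; ω = 1.17×10^5 rad/s.
I_d = C dV/dt, so |I_d|_max = C V₀ ω = (8.131×10^-12)(190)(1.17×10^5) = 1.81×10^-4 A.

1.81×10^-4 A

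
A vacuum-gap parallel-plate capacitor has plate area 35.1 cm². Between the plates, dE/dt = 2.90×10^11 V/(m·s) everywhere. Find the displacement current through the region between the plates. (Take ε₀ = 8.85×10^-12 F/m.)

The displacement current is ε₀ times dΦ_E/dt = ε₀ A dE/dt = (8.85×10^-12)(3.51×10^-3)(2.90×10^11) = 9.01×10^-3 A.

9.01×10^-3 A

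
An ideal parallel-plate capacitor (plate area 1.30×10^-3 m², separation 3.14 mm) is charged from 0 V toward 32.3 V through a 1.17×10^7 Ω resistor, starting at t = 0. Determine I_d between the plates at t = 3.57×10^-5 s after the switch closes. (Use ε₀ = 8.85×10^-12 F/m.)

C = ε₀A/d = (8.85×10^-12)(1.30×10^-3)/(3.14×10^-3) = 3.664×10^-12 F, so τ = RC = 4.287×10^-5 s.
The conduction current is I(t) = (V₀/R) e^(−t/τ), and the displacement current between the plates equals it.
t/τ = 0.8328; I_d = (32.3/1.17×10^7) · e^(−0.8328) = (2.761×10^-6)(0.4348) = 1.20×10^-6 A.

1.20×10^-6 A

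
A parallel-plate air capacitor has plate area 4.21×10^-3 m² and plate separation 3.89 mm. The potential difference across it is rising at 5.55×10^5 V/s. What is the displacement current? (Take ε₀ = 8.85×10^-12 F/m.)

E = V/d so dE/dt = (dV/dt)/d = 1.427×10^8 V/(m·s), and I_d = ε₀ A dE/dt = (8.85×10^-12)(4.21×10^-3)(1.427×10^8) = 5.32×10^-6 A.

5.32×10^-6 A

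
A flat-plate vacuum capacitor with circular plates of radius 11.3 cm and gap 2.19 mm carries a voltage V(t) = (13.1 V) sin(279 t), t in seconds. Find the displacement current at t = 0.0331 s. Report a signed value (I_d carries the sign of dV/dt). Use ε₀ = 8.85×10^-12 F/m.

-5.82×10^-7 A

C = ε₀A/d = (8.85×10^-12)(0.04011)/(2.19×10^-3) = 1.621×10^-10 F. dV/dt = V₀ω·cos(ωt); at ωt = 9.2349 rad this factor is -0.9820.
I_d = C dV/dt = (1.621×10^-10)(13.1)(279)(-0.9820) = -5.82×10^-7 A.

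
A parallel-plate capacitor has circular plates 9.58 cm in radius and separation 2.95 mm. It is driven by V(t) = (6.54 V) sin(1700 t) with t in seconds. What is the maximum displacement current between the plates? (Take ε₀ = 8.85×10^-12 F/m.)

The displacement current equals the conduction current C dV/dt, which peaks at C V₀ ω.
With C = ε₀A/d = (8.85×10^-12)(0.02883)/(2.95×10^-3) = 8.649×10^-11 F and ω = 1700 rad/s, I_d,max = (8.649×10^-11)(6.54)(1700) = 9.62×10^-7 A.

9.62×10^-7 A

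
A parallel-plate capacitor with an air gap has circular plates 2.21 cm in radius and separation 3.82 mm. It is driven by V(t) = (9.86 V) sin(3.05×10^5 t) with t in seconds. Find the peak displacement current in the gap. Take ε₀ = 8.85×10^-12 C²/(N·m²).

1.07×10^-5 A

The displacement current equals the conduction current C dV/dt, which peaks at C V₀ ω.
With C = ε₀A/d = (8.85×10^-12)(1.534×10^-3)/(3.82×10^-3) = 3.554×10^-12 F and ω = 3.05×10^5 rad/s, I_d,max = (3.554×10^-12)(9.86)(3.05×10^5) = 1.07×10^-5 A.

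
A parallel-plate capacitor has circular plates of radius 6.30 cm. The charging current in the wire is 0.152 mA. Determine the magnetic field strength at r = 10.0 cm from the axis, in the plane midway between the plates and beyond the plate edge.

3.04×10^-10 T

No conduction current crosses the gap, so I_d there equals the 1.52×10^-4 A in the leads.
With r > R the enclosed displacement current is the full I_d; B = μ₀ I_d / (2πr) = 3.04×10^-10 T.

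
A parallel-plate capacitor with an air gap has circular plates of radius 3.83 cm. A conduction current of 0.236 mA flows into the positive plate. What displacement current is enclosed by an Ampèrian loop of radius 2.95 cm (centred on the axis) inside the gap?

1.40×10^-4 A

No conduction current crosses the gap, so I_d there equals the 2.36×10^-4 A in the leads.
Since J_d is uniform, the enclosed fraction is (r/R)² = 0.5933, giving I_d,enc = 1.40×10^-4 A.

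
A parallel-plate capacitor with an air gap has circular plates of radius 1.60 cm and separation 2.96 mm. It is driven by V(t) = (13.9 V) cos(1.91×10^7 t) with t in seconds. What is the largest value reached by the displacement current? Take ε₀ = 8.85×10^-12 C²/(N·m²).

6.38×10^-4 A

C = ε₀A/d = (8.85×10^-12)(8.042×10^-4)/(2.96×10^-3) = 2.404×10^-12 F; ω = 1.91×10^7 rad/s.
I_d = C dV/dt, so |I_d|_max = C V₀ ω = (2.404×10^-12)(13.9)(1.91×10^7) = 6.38×10^-4 A.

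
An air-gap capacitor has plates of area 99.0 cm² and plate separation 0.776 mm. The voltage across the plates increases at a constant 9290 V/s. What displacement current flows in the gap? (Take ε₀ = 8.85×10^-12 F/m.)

1.05×10^-6 A

The field between the plates is E = V/d, so dE/dt = (9290)/(7.76×10^-4 m) = 1.197×10^7 V/(m·s).
I_d = ε₀ A (dE/dt) = (8.85×10^-12)(9.90×10^-3)(1.197×10^7) = 1.05×10^-6 A.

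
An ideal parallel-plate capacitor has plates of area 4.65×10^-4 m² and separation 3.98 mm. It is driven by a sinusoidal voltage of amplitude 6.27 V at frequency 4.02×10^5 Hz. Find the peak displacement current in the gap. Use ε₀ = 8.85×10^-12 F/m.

1.64×10^-5 A

(dE/dt)_max = V₀ω/d = 3.979×10^9 V/(m·s); ω = 2πf = 2.526×10^6 rad/s.
I_d,max = ε₀ A (dE/dt)_max = (8.85×10^-12)(4.65×10^-4)(3.979×10^9) = 1.64×10^-5 A.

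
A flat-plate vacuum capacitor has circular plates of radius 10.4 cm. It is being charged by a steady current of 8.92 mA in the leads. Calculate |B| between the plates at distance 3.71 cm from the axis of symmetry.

No conduction current crosses the gap, so I_d there equals the 8.92×10^-3 A in the leads.
For r < R the Ampère–Maxwell law gives B(2πr) = μ₀ I_d (r²/R²), so B = μ₀ I_d r/(2πR²) = (4π×10^-7)(8.92×10^-3)(0.0371)/(2π·0.104²) = 6.12×10^-9 T.

6.12×10^-9 T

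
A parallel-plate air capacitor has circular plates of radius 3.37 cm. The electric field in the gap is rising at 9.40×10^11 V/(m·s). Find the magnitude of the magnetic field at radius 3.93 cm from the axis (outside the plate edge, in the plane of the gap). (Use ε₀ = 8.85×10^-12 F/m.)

Through the whole plate area (πR² = 3.568×10^-3 m²), I_d = ε₀ πR² dE/dt = 0.02968 A.
For r ≥ R the full I_d is enclosed: B = μ₀ I_d/(2πr) = (4π×10^-7)(0.02968)/(2π·0.0393) = 1.51×10^-7 T.

1.51×10^-7 T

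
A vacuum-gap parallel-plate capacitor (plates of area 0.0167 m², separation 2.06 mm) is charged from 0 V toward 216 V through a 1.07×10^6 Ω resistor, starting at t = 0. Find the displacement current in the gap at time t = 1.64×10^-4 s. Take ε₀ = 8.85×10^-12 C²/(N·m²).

C = ε₀A/d = (8.85×10^-12)(0.0167)/(2.06×10^-3) = 7.175×10^-11 F, so τ = RC = 7.677×10^-5 s.
The conduction current is I(t) = (V₀/R) e^(−t/τ), and the displacement current between the plates equals it.
t/τ = 2.136; I_d = (216/1.07×10^6) · e^(−2.136) = (2.019×10^-4)(0.1181) = 2.38×10^-5 A.

2.38×10^-5 A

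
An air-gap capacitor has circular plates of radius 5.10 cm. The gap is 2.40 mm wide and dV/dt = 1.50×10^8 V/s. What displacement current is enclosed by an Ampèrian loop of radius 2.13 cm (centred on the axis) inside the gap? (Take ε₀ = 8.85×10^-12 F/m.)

I_d = C dV/dt with C = ε₀πR²/d = 3.013×10^-11 F, so I_d = (3.013×10^-11)(1.50×10^8) = 4.519×10^-3 A.
Through an area πr² the displacement current is I_d·(πr²/πR²) = I_d (r/R)² = 7.88×10^-4 A.

7.88×10^-4 A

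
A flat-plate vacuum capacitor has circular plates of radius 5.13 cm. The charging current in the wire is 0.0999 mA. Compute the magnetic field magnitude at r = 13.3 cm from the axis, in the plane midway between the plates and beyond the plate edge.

1.50×10^-10 T

Between the plates the displacement current equals the wire current: I_d = 0.0999 mA = 9.99×10^-5 A.
For r ≥ R the full I_d is enclosed: B = μ₀ I_d/(2πr) = (4π×10^-7)(9.99×10^-5)/(2π·0.133) = 1.50×10^-10 T.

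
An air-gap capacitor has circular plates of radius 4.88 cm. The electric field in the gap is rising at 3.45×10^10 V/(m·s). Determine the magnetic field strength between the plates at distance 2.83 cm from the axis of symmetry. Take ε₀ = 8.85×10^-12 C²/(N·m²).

5.43×10^-9 T

Total displacement current: I_d = ε₀(πR²)(dE/dt) = (8.85×10^-12)(7.482×10^-3)(3.45×10^10) = 2.284×10^-3 A.
For r < R the Ampère–Maxwell law gives B(2πr) = μ₀ I_d (r²/R²), so B = μ₀ I_d r/(2πR²) = (4π×10^-7)(2.284×10^-3)(0.0283)/(2π·0.0488²) = 5.43×10^-9 T.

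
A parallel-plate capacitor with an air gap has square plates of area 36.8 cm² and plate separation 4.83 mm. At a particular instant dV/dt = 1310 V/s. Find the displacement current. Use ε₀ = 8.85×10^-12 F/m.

8.83×10^-9 A

E = V/d so dE/dt = (dV/dt)/d = 2.712×10^5 V/(m·s), and I_d = ε₀ A dE/dt = (8.85×10^-12)(3.68×10^-3)(2.712×10^5) = 8.83×10^-9 A.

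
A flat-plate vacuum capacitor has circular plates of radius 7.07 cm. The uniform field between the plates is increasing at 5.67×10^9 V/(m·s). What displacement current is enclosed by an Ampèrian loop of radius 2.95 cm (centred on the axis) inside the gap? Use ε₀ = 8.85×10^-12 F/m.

I_d = ε₀ dΦ_E/dt = ε₀ πR² (dE/dt) = (8.85×10^-12)(0.01570)(5.67×10^9) = 7.878×10^-4 A through the full plate area.
Since J_d is uniform, the enclosed fraction is (r/R)² = 0.1741, giving I_d,enc = 1.37×10^-4 A.

1.37×10^-4 A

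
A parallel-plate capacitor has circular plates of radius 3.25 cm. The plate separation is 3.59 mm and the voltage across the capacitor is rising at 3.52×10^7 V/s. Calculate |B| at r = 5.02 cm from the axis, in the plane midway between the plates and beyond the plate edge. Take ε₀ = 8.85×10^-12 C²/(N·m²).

With E = V/d, dE/dt = 9.805×10^9 V/(m·s) and πR² = 3.318×10^-3 m², giving I_d = ε₀ πR² dE/dt = 2.879×10^-4 A.
For r ≥ R the full I_d is enclosed: B = μ₀ I_d/(2πr) = (4π×10^-7)(2.879×10^-4)/(2π·0.0502) = 1.15×10^-9 T.

1.15×10^-9 T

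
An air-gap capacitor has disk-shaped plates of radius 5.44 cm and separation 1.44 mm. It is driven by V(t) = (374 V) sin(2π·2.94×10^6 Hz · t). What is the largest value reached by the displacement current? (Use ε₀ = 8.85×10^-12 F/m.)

C = ε₀A/d = (8.85×10^-12)(9.297×10^-3)/(1.44×10^-3) = 5.714×10^-11 F; ω = 2πf = 1.847×10^7 rad/s.
I_d = C dV/dt, so |I_d|_max = C V₀ ω = (5.714×10^-11)(374)(1.847×10^7) = 0.395 A.

0.395 A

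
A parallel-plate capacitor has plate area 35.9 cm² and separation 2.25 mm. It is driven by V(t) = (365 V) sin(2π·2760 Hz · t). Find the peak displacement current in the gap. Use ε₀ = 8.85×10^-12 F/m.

(dE/dt)_max = V₀ω/d = 2.813×10^9 V/(m·s); ω = 2πf = 1.734×10^4 rad/s.
I_d,max = ε₀ A (dE/dt)_max = (8.85×10^-12)(3.59×10^-3)(2.813×10^9) = 8.94×10^-5 A.

8.94×10^-5 A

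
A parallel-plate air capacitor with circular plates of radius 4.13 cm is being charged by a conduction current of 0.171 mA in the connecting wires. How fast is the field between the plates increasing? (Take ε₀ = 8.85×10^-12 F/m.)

3.61×10^9 V/(m·s)

Charge continuity gives I_d = I = 1.71×10^-4 A between the plates.
Inverting I_d = ε₀ A dE/dt gives dE/dt = 1.71×10^-4 / (8.85×10^-12 · 5.359×10^-3) = 3.61×10^9 V/(m·s).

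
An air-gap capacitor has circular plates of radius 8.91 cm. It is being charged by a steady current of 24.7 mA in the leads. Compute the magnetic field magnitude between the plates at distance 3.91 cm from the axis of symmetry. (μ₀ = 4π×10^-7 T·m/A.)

2.43×10^-8 T

No conduction current crosses the gap, so I_d there equals the 0.0247 A in the leads.
For r < R the Ampère–Maxwell law gives B(2πr) = μ₀ I_d (r²/R²), so B = μ₀ I_d r/(2πR²) = (4π×10^-7)(0.0247)(0.0391)/(2π·0.0891²) = 2.43×10^-8 T.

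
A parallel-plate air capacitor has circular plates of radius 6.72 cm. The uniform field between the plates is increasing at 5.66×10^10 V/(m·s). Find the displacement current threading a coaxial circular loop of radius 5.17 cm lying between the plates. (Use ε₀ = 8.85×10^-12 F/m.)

Through the whole plate area (πR² = 0.01419 m²), I_d = ε₀ πR² dE/dt = 7.108×10^-3 A.
Through an area πr² the displacement current is I_d·(πr²/πR²) = I_d (r/R)² = 4.21×10^-3 A.

4.21×10^-3 A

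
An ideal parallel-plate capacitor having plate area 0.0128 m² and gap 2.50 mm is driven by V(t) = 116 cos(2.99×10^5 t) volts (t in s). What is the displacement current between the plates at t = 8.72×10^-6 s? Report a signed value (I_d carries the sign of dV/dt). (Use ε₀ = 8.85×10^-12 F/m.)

-8.00×10^-4 A

dE/dt = (V₀ω/d)·−sin(ωt) with ωt = 2.60728 rad: (116)(2.99×10^5)(-0.5092)/(2.50×10^-3) = -7.064×10^9 V/(m·s).
I_d = ε₀ A dE/dt = (8.85×10^-12)(0.0128)(-7.064×10^9) = -8.00×10^-4 A.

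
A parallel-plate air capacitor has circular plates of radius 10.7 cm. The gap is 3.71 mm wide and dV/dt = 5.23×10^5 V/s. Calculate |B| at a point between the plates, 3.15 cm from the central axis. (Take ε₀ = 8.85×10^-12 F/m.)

2.47×10^-11 T

I_d = C dV/dt with C = ε₀πR²/d = 8.580×10^-11 F, so I_d = (8.580×10^-11)(5.23×10^5) = 4.487×10^-5 A.
An Ampèrian loop of radius r encloses a fraction (r/R)² of I_d. Then B·2πr = μ₀ I_d (r/R)², giving B = μ₀ I_d r/(2πR²) = 2.47×10^-11 T.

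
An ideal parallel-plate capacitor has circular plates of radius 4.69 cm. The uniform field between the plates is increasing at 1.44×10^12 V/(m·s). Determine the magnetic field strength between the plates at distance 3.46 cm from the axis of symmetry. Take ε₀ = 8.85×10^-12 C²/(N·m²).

2.77×10^-7 T

Total displacement current: I_d = ε₀(πR²)(dE/dt) = (8.85×10^-12)(6.910×10^-3)(1.44×10^12) = 0.08806 A.
An Ampèrian loop of radius r encloses a fraction (r/R)² of I_d. Then B·2πr = μ₀ I_d (r/R)², giving B = μ₀ I_d r/(2πR²) = 2.77×10^-7 T.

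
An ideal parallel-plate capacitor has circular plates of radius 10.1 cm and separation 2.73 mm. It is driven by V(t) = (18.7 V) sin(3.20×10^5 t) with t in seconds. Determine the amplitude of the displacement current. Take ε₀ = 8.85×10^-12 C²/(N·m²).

(dE/dt)_max = V₀ω/d = 2.192×10^9 V/(m·s); ω = 3.20×10^5 rad/s.
I_d,max = ε₀ A (dE/dt)_max = (8.85×10^-12)(0.03205)(2.192×10^9) = 6.22×10^-4 A.

6.22×10^-4 A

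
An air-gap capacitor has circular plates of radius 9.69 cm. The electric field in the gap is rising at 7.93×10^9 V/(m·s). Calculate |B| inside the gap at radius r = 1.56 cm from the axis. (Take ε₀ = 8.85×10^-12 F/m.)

Through the whole plate area (πR² = 0.02950 m²), I_d = ε₀ πR² dE/dt = 2.070×10^-3 A.
For r < R the Ampère–Maxwell law gives B(2πr) = μ₀ I_d (r²/R²), so B = μ₀ I_d r/(2πR²) = (4π×10^-7)(2.070×10^-3)(0.0156)/(2π·0.0969²) = 6.88×10^-10 T.

6.88×10^-10 T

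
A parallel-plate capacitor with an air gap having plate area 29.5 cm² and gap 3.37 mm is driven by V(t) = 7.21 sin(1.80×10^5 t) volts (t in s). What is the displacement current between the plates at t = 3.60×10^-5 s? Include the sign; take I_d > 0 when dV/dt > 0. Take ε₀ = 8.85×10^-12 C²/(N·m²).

9.86×10^-6 A

C = ε₀A/d = (8.85×10^-12)(2.95×10^-3)/(3.37×10^-3) = 7.747×10^-12 F. dV/dt = V₀ω·cos(ωt); at ωt = 6.48 rad this factor is 0.9807.
I_d = C dV/dt = (7.747×10^-12)(7.21)(1.80×10^5)(0.9807) = 9.86×10^-6 A.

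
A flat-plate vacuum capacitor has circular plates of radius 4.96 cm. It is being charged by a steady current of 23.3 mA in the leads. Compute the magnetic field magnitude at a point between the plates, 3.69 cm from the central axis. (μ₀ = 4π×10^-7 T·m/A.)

6.99×10^-8 T

By continuity the displacement current in the gap matches the conduction current: I_d = 0.0233 A.
An Ampèrian loop of radius r encloses a fraction (r/R)² of I_d. Then B·2πr = μ₀ I_d (r/R)², giving B = μ₀ I_d r/(2πR²) = 6.99×10^-8 T.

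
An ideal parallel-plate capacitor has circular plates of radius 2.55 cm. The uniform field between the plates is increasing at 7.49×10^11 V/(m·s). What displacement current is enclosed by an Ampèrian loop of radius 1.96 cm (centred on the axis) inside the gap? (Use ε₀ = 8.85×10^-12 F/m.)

8.00×10^-3 A

Total displacement current: I_d = ε₀(πR²)(dE/dt) = (8.85×10^-12)(2.043×10^-3)(7.49×10^11) = 0.01354 A.
Through an area πr² the displacement current is I_d·(πr²/πR²) = I_d (r/R)² = 8.00×10^-3 A.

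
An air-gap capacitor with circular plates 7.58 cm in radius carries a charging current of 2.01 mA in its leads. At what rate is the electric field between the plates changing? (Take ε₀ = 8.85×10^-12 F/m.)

1.26×10^10 V/(m·s)

The displacement current between the plates equals the conduction current, I_d = 2.01 mA.
Since I_d = ε₀ A dE/dt, dE/dt = I_d/(ε₀A) = (2.01×10^-3)/((8.85×10^-12)(0.01805)) = 1.26×10^10 V/(m·s).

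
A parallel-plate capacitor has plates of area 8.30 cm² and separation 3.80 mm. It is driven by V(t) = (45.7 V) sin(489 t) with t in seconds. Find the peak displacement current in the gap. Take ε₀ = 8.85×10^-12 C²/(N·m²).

C = ε₀A/d = (8.85×10^-12)(8.30×10^-4)/(3.80×10^-3) = 1.933×10^-12 F; ω = 489 rad/s.
I_d = C dV/dt, so |I_d|_max = C V₀ ω = (1.933×10^-12)(45.7)(489) = 4.32×10^-8 A.

4.32×10^-8 A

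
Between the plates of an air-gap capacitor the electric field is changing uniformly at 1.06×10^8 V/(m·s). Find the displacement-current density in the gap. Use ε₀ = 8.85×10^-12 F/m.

9.38×10^-4 A/m²

J_d = ε₀ ∂E/∂t, so J_d = 9.38×10^-4 A/m².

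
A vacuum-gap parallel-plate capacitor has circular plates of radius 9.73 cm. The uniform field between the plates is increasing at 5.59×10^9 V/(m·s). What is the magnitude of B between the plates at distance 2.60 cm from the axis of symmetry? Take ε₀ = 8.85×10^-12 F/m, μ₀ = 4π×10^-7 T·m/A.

Through the whole plate area (πR² = 0.02974 m²), I_d = ε₀ πR² dE/dt = 1.471×10^-3 A.
∮B·dl = μ₀ I_d,enc with I_d,enc = I_d r²/R² = 1.050×10^-4 A; so B = μ₀ I_d,enc/(2πr) = 8.08×10^-10 T.

8.08×10^-10 T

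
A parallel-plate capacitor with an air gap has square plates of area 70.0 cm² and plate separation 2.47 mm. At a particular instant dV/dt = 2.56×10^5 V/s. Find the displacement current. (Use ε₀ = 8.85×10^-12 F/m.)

The displacement current equals the charging current C dV/dt. With C = ε₀A/d = (8.85×10^-12)(7.00×10^-3)/(2.47×10^-3) = 2.508×10^-11 F, I_d = (2.508×10^-11)(2.56×10^5) = 6.42×10^-6 A.

6.42×10^-6 A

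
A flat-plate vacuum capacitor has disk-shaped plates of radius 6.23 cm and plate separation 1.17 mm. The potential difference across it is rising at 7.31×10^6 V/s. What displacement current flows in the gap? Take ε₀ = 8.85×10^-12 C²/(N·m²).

6.74×10^-4 A

The field between the plates is E = V/d, so dE/dt = (7.31×10^6)/(1.17×10^-3 m) = 6.248×10^9 V/(m·s).
I_d = ε₀ A (dE/dt) = (8.85×10^-12)(0.01219)(6.248×10^9) = 6.74×10^-4 A.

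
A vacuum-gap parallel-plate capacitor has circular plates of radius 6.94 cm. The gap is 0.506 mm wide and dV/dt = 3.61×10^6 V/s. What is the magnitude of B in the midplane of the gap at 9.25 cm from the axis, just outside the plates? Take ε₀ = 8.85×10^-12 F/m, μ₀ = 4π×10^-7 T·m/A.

I_d = C dV/dt with C = ε₀πR²/d = 2.646×10^-10 F, so I_d = (2.646×10^-10)(3.61×10^6) = 9.552×10^-4 A.
With r > R the enclosed displacement current is the full I_d; B = μ₀ I_d / (2πr) = 2.07×10^-9 T.

2.07×10^-9 T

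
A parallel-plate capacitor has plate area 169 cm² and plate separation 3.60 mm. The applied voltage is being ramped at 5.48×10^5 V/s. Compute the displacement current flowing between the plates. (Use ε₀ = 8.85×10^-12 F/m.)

The displacement current equals the charging current C dV/dt. With C = ε₀A/d = (8.85×10^-12)(0.0169)/(3.60×10^-3) = 4.155×10^-11 F, I_d = (4.155×10^-11)(5.48×10^5) = 2.28×10^-5 A.

2.28×10^-5 A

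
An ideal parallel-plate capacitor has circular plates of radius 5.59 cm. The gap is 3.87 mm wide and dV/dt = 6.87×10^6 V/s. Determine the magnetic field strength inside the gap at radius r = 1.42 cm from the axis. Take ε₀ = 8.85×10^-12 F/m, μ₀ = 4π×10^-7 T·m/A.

I_d = C dV/dt with C = ε₀πR²/d = 2.245×10^-11 F, so I_d = (2.245×10^-11)(6.87×10^6) = 1.542×10^-4 A.
∮B·dl = μ₀ I_d,enc with I_d,enc = I_d r²/R² = 9.950×10^-6 A; so B = μ₀ I_d,enc/(2πr) = 1.40×10^-10 T.

1.40×10^-10 T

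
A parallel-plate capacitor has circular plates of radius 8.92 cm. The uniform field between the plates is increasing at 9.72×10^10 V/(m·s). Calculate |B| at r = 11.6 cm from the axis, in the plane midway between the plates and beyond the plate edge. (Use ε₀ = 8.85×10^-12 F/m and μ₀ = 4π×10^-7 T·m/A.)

3.71×10^-8 T

I_d = ε₀ dΦ_E/dt = ε₀ πR² (dE/dt) = (8.85×10^-12)(0.02500)(9.72×10^10) = 0.02151 A through the full plate area.
Outside the plates the loop encloses all of I_d, so B·2πr = μ₀ I_d and B = 3.71×10^-8 T.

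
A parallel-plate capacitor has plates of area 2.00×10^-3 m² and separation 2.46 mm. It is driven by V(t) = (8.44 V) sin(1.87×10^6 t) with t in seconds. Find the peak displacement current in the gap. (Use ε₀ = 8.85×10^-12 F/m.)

1.14×10^-4 A

The displacement current equals the conduction current C dV/dt, which peaks at C V₀ ω.
With C = ε₀A/d = (8.85×10^-12)(2.00×10^-3)/(2.46×10^-3) = 7.195×10^-12 F and ω = 1.87×10^6 rad/s, I_d,max = (7.195×10^-12)(8.44)(1.87×10^6) = 1.14×10^-4 A.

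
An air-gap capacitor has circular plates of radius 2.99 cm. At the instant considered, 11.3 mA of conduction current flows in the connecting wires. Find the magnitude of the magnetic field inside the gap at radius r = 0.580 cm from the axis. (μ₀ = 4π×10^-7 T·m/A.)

Between the plates the displacement current equals the wire current: I_d = 11.3 mA = 0.0113 A.
For r < R the Ampère–Maxwell law gives B(2πr) = μ₀ I_d (r²/R²), so B = μ₀ I_d r/(2πR²) = (4π×10^-7)(0.0113)(5.80×10^-3)/(2π·0.0299²) = 1.47×10^-8 T.

1.47×10^-8 T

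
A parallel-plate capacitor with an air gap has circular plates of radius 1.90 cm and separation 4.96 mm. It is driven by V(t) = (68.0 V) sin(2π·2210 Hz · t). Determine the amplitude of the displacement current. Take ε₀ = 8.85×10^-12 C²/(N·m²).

The displacement current equals the conduction current C dV/dt, which peaks at C V₀ ω.
With C = ε₀A/d = (8.85×10^-12)(1.134×10^-3)/(4.96×10^-3) = 2.023×10^-12 F and ω = 2πf = 1.389×10^4 rad/s, I_d,max = (2.023×10^-12)(68.0)(1.389×10^4) = 1.91×10^-6 A.

1.91×10^-6 A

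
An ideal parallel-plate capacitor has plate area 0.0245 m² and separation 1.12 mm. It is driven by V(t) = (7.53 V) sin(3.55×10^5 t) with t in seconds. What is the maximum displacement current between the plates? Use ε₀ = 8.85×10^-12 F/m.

5.18×10^-4 A

C = ε₀A/d = (8.85×10^-12)(0.0245)/(1.12×10^-3) = 1.936×10^-10 F; ω = 3.55×10^5 rad/s.
I_d = C dV/dt, so |I_d|_max = C V₀ ω = (1.936×10^-10)(7.53)(3.55×10^5) = 5.18×10^-4 A.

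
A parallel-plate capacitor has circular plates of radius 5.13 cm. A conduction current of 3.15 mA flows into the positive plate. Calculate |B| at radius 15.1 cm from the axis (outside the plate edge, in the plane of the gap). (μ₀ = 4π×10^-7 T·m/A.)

4.17×10^-9 T

Between the plates the displacement current equals the wire current: I_d = 3.15 mA = 3.15×10^-3 A.
With r > R the enclosed displacement current is the full I_d; B = μ₀ I_d / (2πr) = 4.17×10^-9 T.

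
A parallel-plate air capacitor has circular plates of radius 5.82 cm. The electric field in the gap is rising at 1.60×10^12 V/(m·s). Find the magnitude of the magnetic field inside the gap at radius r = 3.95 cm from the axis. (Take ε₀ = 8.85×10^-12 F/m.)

3.51×10^-7 T

Through the whole plate area (πR² = 0.01064 m²), I_d = ε₀ πR² dE/dt = 0.1507 A.
For r < R the Ampère–Maxwell law gives B(2πr) = μ₀ I_d (r²/R²), so B = μ₀ I_d r/(2πR²) = (4π×10^-7)(0.1507)(0.0395)/(2π·0.0582²) = 3.51×10^-7 T.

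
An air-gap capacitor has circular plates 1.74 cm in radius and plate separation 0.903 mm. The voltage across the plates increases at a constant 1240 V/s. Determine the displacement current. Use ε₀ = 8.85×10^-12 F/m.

E = V/d so dE/dt = (dV/dt)/d = 1.373×10^6 V/(m·s), and I_d = ε₀ A dE/dt = (8.85×10^-12)(9.511×10^-4)(1.373×10^6) = 1.16×10^-8 A.

1.16×10^-8 A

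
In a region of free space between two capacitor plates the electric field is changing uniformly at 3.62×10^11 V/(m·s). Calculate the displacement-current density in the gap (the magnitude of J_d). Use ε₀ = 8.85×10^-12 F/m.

J_d = ε₀ dE/dt = (8.85×10^-12)(3.62×10^11) = 3.20 A/m².

3.20 A/m²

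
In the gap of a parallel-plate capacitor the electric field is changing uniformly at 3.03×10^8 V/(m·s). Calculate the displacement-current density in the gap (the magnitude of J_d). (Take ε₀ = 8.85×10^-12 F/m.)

2.68×10^-3 A/m²

J_d = ε₀ dE/dt = (8.85×10^-12)(3.03×10^8) = 2.68×10^-3 A/m².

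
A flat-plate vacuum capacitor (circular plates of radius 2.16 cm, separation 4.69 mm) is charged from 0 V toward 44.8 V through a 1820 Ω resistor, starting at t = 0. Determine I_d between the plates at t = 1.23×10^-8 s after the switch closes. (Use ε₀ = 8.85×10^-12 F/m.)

C = ε₀A/d = (8.85×10^-12)(1.466×10^-3)/(4.69×10^-3) = 2.766×10^-12 F, so τ = RC = 5.034×10^-9 s.
The conduction current is I(t) = (V₀/R) e^(−t/τ), and the displacement current between the plates equals it.
t/τ = 2.443; I_d = (44.8/1820) · e^(−2.443) = (0.02462)(0.08690) = 2.14×10^-3 A.

2.14×10^-3 A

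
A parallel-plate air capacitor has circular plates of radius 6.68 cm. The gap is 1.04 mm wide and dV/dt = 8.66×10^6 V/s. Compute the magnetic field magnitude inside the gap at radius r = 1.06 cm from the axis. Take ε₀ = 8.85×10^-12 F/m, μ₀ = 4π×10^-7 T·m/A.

I_d = C dV/dt with C = ε₀πR²/d = 1.193×10^-10 F, so I_d = (1.193×10^-10)(8.66×10^6) = 1.033×10^-3 A.
An Ampèrian loop of radius r encloses a fraction (r/R)² of I_d. Then B·2πr = μ₀ I_d (r/R)², giving B = μ₀ I_d r/(2πR²) = 4.91×10^-10 T.

4.91×10^-10 T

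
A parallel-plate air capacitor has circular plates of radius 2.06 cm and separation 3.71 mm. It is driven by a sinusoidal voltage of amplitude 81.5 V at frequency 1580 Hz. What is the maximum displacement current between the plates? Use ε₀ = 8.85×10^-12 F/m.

(dE/dt)_max = V₀ω/d = 2.181×10^8 V/(m·s); ω = 2πf = 9927 rad/s.
I_d,max = ε₀ A (dE/dt)_max = (8.85×10^-12)(1.333×10^-3)(2.181×10^8) = 2.57×10^-6 A.

2.57×10^-6 A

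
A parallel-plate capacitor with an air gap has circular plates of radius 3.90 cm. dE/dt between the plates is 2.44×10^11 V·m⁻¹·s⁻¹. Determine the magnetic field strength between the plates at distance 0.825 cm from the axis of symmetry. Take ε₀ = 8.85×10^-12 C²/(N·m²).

1.12×10^-8 T

Through the whole plate area (πR² = 4.778×10^-3 m²), I_d = ε₀ πR² dE/dt = 0.01032 A.
An Ampèrian loop of radius r encloses a fraction (r/R)² of I_d. Then B·2πr = μ₀ I_d (r/R)², giving B = μ₀ I_d r/(2πR²) = 1.12×10^-8 T.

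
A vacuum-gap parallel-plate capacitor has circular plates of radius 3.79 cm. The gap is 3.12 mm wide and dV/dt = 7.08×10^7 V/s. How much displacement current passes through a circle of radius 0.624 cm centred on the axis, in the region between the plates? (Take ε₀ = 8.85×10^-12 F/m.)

2.46×10^-5 A

I_d = C dV/dt with C = ε₀πR²/d = 1.280×10^-11 F, so I_d = (1.280×10^-11)(7.08×10^7) = 9.062×10^-4 A.
The field is uniform, so I_d,enc = I_d (r/R)² = (9.062×10^-4)(0.624/3.79)² = 2.46×10^-5 A.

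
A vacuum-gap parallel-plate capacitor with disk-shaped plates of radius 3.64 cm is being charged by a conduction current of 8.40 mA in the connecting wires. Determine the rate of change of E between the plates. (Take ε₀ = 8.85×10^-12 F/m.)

Charge continuity gives I_d = I = 8.40×10^-3 A between the plates.
Inverting I_d = ε₀ A dE/dt gives dE/dt = 8.40×10^-3 / (8.85×10^-12 · 4.162×10^-3) = 2.28×10^11 V/(m·s).

2.28×10^11 V/(m·s)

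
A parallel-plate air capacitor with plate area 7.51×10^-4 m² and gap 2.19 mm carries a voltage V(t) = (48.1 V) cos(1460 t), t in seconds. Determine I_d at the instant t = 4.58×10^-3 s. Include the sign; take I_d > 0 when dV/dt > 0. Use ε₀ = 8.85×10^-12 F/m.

-8.37×10^-8 A

C = ε₀A/d = (8.85×10^-12)(7.51×10^-4)/(2.19×10^-3) = 3.035×10^-12 F. dV/dt = V₀ω·−sin(ωt); at ωt = 6.6868 rad this factor is -0.3927.
I_d = C dV/dt = (3.035×10^-12)(48.1)(1460)(-0.3927) = -8.37×10^-8 A.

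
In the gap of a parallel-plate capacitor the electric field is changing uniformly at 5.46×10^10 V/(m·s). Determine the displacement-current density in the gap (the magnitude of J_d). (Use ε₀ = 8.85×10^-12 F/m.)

0.483 A/m²

J_d = ε₀ ∂E/∂t, so J_d = 0.483 A/m².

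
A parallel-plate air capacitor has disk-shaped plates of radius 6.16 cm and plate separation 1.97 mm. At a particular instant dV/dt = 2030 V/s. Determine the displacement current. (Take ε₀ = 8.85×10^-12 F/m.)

1.09×10^-7 A

The displacement current equals the charging current C dV/dt. With C = ε₀A/d = (8.85×10^-12)(0.01192)/(1.97×10^-3) = 5.355×10^-11 F, I_d = (5.355×10^-11)(2030) = 1.09×10^-7 A.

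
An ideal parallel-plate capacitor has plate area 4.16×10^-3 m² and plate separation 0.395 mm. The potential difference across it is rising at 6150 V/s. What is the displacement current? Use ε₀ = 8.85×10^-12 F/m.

5.73×10^-7 A

E = V/d so dE/dt = (dV/dt)/d = 1.557×10^7 V/(m·s), and I_d = ε₀ A dE/dt = (8.85×10^-12)(4.16×10^-3)(1.557×10^7) = 5.73×10^-7 A.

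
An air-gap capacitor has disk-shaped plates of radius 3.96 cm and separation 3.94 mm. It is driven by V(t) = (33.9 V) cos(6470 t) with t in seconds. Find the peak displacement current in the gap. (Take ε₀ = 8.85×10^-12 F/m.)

2.43×10^-6 A

C = ε₀A/d = (8.85×10^-12)(4.927×10^-3)/(3.94×10^-3) = 1.107×10^-11 F; ω = 6470 rad/s.
I_d = C dV/dt, so |I_d|_max = C V₀ ω = (1.107×10^-11)(33.9)(6470) = 2.43×10^-6 A.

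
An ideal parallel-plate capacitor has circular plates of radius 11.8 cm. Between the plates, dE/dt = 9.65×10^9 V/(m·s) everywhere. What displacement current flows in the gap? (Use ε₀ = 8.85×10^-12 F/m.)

I_d = ε₀ A (dE/dt) = (8.85×10^-12)(0.04374 m²)(9.65×10^9) = 3.74×10^-3 A.

3.74×10^-3 A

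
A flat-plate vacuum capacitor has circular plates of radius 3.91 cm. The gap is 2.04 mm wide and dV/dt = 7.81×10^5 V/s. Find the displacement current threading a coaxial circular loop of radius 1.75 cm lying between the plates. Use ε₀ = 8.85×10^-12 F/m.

dE/dt = (dV/dt)/d = 3.828×10^8 V/(m·s); I_d = ε₀(πR²)(dE/dt) = (8.85×10^-12)(4.803×10^-3)(3.828×10^8) = 1.627×10^-5 A.
The field is uniform, so I_d,enc = I_d (r/R)² = (1.627×10^-5)(1.75/3.91)² = 3.26×10^-6 A.

3.26×10^-6 A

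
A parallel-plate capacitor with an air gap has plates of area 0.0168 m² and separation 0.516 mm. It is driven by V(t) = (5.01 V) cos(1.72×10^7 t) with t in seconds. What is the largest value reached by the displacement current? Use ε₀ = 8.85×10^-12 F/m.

0.0248 A

C = ε₀A/d = (8.85×10^-12)(0.0168)/(5.16×10^-4) = 2.881×10^-10 F; ω = 1.72×10^7 rad/s.
I_d = C dV/dt, so |I_d|_max = C V₀ ω = (2.881×10^-10)(5.01)(1.72×10^7) = 0.0248 A.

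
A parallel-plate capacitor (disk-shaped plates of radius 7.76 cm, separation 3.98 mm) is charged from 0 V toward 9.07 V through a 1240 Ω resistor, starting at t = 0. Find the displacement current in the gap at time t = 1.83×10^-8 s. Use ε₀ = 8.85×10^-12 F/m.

5.15×10^-3 A

C = ε₀A/d = (8.85×10^-12)(0.01892)/(3.98×10^-3) = 4.207×10^-11 F and τ = RC = 5.217×10^-8 s. I_d in the gap equals the RC charging current.
I_d(t) = (V₀/R) e^(−t/τ) = 7.315×10^-3 · e^(−0.3508) = 5.15×10^-3 A.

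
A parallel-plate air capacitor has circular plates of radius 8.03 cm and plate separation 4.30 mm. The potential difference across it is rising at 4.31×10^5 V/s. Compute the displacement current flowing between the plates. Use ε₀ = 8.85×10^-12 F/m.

The displacement current equals the charging current C dV/dt. With C = ε₀A/d = (8.85×10^-12)(0.02026)/(4.30×10^-3) = 4.170×10^-11 F, I_d = (4.170×10^-11)(4.31×10^5) = 1.80×10^-5 A.

1.80×10^-5 A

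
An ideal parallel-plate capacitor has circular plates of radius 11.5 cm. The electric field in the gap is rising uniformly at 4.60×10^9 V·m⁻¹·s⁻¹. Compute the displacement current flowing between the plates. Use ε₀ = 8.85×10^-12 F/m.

1.69×10^-3 A

The displacement current is ε₀ times dΦ_E/dt = ε₀ A dE/dt = (8.85×10^-12)(0.04155)(4.60×10^9) = 1.69×10^-3 A.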